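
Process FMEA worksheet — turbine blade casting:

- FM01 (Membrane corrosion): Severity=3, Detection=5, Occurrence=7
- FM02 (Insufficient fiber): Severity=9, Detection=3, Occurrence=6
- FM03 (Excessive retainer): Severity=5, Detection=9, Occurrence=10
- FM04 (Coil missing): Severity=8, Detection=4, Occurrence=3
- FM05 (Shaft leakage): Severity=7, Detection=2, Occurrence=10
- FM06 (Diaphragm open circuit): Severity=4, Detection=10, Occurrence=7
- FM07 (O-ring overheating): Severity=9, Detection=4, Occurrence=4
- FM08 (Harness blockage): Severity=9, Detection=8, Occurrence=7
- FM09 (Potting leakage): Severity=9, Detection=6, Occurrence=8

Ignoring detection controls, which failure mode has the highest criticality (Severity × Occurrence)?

FM09

Criticality = Severity × Occurrence:
  FM01: 3 × 7 = 21
  FM02: 9 × 6 = 54
  FM03: 5 × 10 = 50
  FM04: 8 × 3 = 24
  FM05: 7 × 10 = 70
  FM06: 4 × 7 = 28
  FM07: 9 × 4 = 36
  FM08: 9 × 7 = 63
  FM09: 9 × 8 = 72
Highest criticality is 72 → FM09.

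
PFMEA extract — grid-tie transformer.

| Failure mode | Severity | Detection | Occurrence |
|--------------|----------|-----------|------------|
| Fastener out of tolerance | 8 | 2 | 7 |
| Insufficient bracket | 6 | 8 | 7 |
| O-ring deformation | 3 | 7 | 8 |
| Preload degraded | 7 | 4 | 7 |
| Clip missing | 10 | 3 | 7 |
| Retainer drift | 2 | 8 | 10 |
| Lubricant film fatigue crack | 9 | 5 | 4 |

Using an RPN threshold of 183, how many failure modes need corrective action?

RPN = Severity × Occurrence × Detection:
  Fastener out of tolerance: 8 × 7 × 2 = 112
  Insufficient bracket: 6 × 7 × 8 = 336
  O-ring deformation: 3 × 8 × 7 = 168
  Preload degraded: 7 × 7 × 4 = 196
  Clip missing: 10 × 7 × 3 = 210
  Retainer drift: 2 × 10 × 8 = 160
  Lubricant film fatigue crack: 9 × 4 × 5 = 180
Modes with RPN ≥ 183: Insufficient bracket (336), Preload degraded (196), Clip missing (210) → 3.

3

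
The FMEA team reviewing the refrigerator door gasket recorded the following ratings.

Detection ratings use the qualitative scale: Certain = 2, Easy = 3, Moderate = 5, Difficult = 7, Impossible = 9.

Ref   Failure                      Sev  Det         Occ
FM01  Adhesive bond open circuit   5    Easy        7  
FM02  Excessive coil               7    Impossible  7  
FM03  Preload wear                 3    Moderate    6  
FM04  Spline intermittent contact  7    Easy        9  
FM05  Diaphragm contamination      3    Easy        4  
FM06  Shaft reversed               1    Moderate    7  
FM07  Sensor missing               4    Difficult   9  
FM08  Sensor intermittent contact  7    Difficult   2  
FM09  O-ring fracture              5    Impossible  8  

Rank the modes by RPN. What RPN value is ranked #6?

RPN = Severity × Occurrence × Detection:
  FM01: 5 × 7 × 3 = 105
  FM02: 7 × 7 × 9 = 441
  FM03: 3 × 6 × 5 = 90
  FM04: 7 × 9 × 3 = 189
  FM05: 3 × 4 × 3 = 36
  FM06: 1 × 7 × 5 = 35
  FM07: 4 × 9 × 7 = 252
  FM08: 7 × 2 × 7 = 98
  FM09: 5 × 8 × 9 = 360
Sorted descending: 441, 360, 252, 189, 105, 98, 90, 36, 35.
The sixth-highest RPN is 98 (FM08).

98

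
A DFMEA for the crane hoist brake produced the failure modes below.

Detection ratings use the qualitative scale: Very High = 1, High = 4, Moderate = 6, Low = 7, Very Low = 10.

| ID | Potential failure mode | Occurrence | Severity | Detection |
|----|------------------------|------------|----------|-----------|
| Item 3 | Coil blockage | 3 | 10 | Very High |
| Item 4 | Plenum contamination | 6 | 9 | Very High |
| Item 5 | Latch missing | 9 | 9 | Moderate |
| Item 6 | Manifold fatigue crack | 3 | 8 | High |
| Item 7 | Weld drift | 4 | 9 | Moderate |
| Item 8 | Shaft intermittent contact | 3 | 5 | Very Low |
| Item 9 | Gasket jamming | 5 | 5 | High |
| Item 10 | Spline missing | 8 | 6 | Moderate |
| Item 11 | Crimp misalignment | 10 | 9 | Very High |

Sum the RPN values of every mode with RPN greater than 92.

1336

RPN = Severity × Occurrence × Detection:
  Item 3: 10 × 3 × 1 = 30
  Item 4: 9 × 6 × 1 = 54
  Item 5: 9 × 9 × 6 = 486
  Item 6: 8 × 3 × 4 = 96
  Item 7: 9 × 4 × 6 = 216
  Item 8: 5 × 3 × 10 = 150
  Item 9: 5 × 5 × 4 = 100
  Item 10: 6 × 8 × 6 = 288
  Item 11: 9 × 10 × 1 = 90
RPN > 92: Item 5 (486), Item 6 (96), Item 7 (216), Item 8 (150), Item 9 (100), Item 10 (288).
Sum: 486 + 96 + 216 + 150 + 100 + 288 = 1336.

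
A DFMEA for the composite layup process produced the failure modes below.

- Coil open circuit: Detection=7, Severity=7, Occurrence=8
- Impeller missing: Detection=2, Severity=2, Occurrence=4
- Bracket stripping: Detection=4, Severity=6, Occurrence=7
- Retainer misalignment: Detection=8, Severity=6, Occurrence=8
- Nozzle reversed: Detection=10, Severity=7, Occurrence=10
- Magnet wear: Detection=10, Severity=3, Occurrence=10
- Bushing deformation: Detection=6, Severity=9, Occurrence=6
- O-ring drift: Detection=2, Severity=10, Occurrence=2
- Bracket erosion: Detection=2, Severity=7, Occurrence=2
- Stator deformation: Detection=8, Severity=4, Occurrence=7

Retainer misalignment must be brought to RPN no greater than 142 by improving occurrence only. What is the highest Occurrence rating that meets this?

Retainer misalignment: S=6, O=8, D=8 → current RPN = 384.
Fixed product = 48. Need 48 × O ≤ 142, so O ≤ 142/48 = 2.96.
Maximum integer Occurrence rating = 2 (gives RPN 96; O=3 would give 144 > 142).

2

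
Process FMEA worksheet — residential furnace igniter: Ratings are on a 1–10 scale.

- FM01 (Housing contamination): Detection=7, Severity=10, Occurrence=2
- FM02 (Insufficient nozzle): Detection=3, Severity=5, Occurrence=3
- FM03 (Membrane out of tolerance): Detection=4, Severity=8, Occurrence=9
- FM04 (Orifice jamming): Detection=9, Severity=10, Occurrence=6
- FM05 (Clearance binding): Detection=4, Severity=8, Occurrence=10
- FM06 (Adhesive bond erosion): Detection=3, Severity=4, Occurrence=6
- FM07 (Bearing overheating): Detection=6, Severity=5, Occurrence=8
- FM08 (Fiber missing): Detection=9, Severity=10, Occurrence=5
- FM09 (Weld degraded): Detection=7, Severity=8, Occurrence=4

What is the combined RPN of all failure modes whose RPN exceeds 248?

1598

RPN = Severity × Occurrence × Detection:
  FM01: 10 × 2 × 7 = 140
  FM02: 5 × 3 × 3 = 45
  FM03: 8 × 9 × 4 = 288
  FM04: 10 × 6 × 9 = 540
  FM05: 8 × 10 × 4 = 320
  FM06: 4 × 6 × 3 = 72
  FM07: 5 × 8 × 6 = 240
  FM08: 10 × 5 × 9 = 450
  FM09: 8 × 4 × 7 = 224
RPN > 248: FM03 (288), FM04 (540), FM05 (320), FM08 (450).
Sum: 288 + 540 + 320 + 450 = 1598.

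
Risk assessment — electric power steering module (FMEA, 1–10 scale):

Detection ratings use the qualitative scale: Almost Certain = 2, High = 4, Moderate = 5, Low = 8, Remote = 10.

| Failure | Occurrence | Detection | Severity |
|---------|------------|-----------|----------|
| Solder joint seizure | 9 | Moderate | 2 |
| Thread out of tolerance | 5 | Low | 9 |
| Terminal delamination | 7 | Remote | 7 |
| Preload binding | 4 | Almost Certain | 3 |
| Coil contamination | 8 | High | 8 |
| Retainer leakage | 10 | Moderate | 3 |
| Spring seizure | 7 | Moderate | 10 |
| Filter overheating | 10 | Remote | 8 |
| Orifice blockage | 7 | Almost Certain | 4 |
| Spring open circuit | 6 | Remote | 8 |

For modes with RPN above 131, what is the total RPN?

2886

RPN = Severity × Occurrence × Detection:
  Solder joint seizure: 2 × 9 × 5 = 90
  Thread out of tolerance: 9 × 5 × 8 = 360
  Terminal delamination: 7 × 7 × 10 = 490
  Preload binding: 3 × 4 × 2 = 24
  Coil contamination: 8 × 8 × 4 = 256
  Retainer leakage: 3 × 10 × 5 = 150
  Spring seizure: 10 × 7 × 5 = 350
  Filter overheating: 8 × 10 × 10 = 800
  Orifice blockage: 4 × 7 × 2 = 56
  Spring open circuit: 8 × 6 × 10 = 480
RPN > 131: Thread out of tolerance (360), Terminal delamination (490), Coil contamination (256), Retainer leakage (150), Spring seizure (350), Filter overheating (800), Spring open circuit (480).
Sum: 360 + 490 + 256 + 150 + 350 + 800 + 480 = 2886.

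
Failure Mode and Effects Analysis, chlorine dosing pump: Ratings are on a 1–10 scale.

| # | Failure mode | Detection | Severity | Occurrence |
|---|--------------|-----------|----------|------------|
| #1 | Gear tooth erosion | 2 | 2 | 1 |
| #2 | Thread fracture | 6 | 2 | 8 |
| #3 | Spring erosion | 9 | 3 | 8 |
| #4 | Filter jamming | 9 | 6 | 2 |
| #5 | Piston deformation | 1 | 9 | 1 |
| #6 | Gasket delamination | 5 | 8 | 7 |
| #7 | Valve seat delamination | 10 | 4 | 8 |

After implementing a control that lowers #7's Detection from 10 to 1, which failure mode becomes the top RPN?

RPN = Severity × Occurrence × Detection:
  #1: 2 × 1 × 2 = 4
  #2: 2 × 8 × 6 = 96
  #3: 3 × 8 × 9 = 216
  #4: 6 × 2 × 9 = 108
  #5: 9 × 1 × 1 = 9
  #6: 8 × 7 × 5 = 280
  #7: 4 × 8 × 10 = 320
After action: #7 → 4 × 8 × 1 = 32.
Revised RPNs: #6=280, #3=216, #4=108, #2=96, #7=32, #5=9, #1=4.
Highest is now #6 (280).

#6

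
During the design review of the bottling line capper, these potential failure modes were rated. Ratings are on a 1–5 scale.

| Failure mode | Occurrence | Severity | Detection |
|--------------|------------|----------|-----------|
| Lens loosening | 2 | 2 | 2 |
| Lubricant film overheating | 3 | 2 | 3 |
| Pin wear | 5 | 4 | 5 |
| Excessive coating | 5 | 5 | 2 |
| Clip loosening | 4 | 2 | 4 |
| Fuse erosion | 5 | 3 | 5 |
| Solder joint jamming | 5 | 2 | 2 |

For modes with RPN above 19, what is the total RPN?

RPN = Severity × Occurrence × Detection:
  Lens loosening: 2 × 2 × 2 = 8
  Lubricant film overheating: 2 × 3 × 3 = 18
  Pin wear: 4 × 5 × 5 = 100
  Excessive coating: 5 × 5 × 2 = 50
  Clip loosening: 2 × 4 × 4 = 32
  Fuse erosion: 3 × 5 × 5 = 75
  Solder joint jamming: 2 × 5 × 2 = 20
RPN > 19: Pin wear (100), Excessive coating (50), Clip loosening (32), Fuse erosion (75), Solder joint jamming (20).
Sum: 100 + 50 + 32 + 75 + 20 = 277.

277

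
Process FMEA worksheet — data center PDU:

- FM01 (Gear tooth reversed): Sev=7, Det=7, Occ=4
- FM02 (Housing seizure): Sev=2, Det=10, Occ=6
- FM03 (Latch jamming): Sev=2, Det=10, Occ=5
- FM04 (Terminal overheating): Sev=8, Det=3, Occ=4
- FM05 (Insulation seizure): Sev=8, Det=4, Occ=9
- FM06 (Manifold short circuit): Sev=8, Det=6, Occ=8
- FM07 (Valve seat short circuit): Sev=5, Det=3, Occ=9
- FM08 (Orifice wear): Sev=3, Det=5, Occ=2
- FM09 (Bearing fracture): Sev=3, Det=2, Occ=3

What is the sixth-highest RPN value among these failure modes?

100

RPN = Severity × Occurrence × Detection:
  FM01: 7 × 4 × 7 = 196
  FM02: 2 × 6 × 10 = 120
  FM03: 2 × 5 × 10 = 100
  FM04: 8 × 4 × 3 = 96
  FM05: 8 × 9 × 4 = 288
  FM06: 8 × 8 × 6 = 384
  FM07: 5 × 9 × 3 = 135
  FM08: 3 × 2 × 5 = 30
  FM09: 3 × 3 × 2 = 18
Sorted descending: 384, 288, 196, 135, 120, 100, 96, 30, 18.
The sixth-highest RPN is 100 (FM03).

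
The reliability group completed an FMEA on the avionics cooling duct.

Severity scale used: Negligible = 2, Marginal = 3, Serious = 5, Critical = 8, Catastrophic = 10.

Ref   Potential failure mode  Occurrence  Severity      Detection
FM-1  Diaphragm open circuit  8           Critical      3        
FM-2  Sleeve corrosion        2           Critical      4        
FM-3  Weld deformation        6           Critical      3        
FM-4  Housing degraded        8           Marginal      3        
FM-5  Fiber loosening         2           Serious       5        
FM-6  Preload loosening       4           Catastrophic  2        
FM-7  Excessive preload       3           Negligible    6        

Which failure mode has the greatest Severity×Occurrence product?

Criticality = Severity × Occurrence:
  FM-1: 8 × 8 = 64
  FM-2: 8 × 2 = 16
  FM-3: 8 × 6 = 48
  FM-4: 3 × 8 = 24
  FM-5: 5 × 2 = 10
  FM-6: 10 × 4 = 40
  FM-7: 2 × 3 = 6
Highest criticality is 64 → FM-1.

FM-1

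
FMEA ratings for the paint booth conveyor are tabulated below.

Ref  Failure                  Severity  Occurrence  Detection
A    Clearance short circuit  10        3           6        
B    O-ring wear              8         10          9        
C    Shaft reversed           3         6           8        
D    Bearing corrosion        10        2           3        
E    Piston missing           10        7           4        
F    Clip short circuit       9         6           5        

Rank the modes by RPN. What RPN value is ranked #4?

180

RPN = Severity × Occurrence × Detection:
  A: 10 × 3 × 6 = 180
  B: 8 × 10 × 9 = 720
  C: 3 × 6 × 8 = 144
  D: 10 × 2 × 3 = 60
  E: 10 × 7 × 4 = 280
  F: 9 × 6 × 5 = 270
Sorted descending: 720, 280, 270, 180, 144, 60.
The fourth-highest RPN is 180 (A).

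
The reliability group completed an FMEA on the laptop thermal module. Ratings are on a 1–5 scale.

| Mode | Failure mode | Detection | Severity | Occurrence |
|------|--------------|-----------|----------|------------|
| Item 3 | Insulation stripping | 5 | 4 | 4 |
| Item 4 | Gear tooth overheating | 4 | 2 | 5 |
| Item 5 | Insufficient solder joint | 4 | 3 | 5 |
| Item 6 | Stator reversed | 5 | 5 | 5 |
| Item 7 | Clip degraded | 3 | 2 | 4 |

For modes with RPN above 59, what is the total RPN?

265

RPN = Severity × Occurrence × Detection:
  Item 3: 4 × 4 × 5 = 80
  Item 4: 2 × 5 × 4 = 40
  Item 5: 3 × 5 × 4 = 60
  Item 6: 5 × 5 × 5 = 125
  Item 7: 2 × 4 × 3 = 24
RPN > 59: Item 3 (80), Item 5 (60), Item 6 (125).
Sum: 80 + 60 + 125 = 265.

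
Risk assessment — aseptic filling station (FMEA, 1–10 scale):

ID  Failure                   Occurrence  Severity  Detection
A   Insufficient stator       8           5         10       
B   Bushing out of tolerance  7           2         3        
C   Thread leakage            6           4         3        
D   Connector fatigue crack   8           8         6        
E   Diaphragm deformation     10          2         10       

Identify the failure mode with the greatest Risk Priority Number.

RPN = Severity × Occurrence × Detection:
  A: 5 × 8 × 10 = 400
  B: 2 × 7 × 3 = 42
  C: 4 × 6 × 3 = 72
  D: 8 × 8 × 6 = 384
  E: 2 × 10 × 10 = 200
Highest RPN is 400 → A.

A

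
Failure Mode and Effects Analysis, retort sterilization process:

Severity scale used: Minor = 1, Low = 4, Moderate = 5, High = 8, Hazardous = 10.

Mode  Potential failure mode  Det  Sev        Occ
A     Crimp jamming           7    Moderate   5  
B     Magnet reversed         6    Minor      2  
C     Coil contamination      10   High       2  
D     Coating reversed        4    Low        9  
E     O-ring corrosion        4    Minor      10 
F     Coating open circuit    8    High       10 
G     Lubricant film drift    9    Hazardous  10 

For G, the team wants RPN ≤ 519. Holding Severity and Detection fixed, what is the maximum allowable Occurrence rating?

G: S=10, O=10, D=9 → current RPN = 900.
Fixed product = 90. Need 90 × O ≤ 519, so O ≤ 519/90 = 5.77.
Maximum integer Occurrence rating = 5 (gives RPN 450; O=6 would give 540 > 519).

5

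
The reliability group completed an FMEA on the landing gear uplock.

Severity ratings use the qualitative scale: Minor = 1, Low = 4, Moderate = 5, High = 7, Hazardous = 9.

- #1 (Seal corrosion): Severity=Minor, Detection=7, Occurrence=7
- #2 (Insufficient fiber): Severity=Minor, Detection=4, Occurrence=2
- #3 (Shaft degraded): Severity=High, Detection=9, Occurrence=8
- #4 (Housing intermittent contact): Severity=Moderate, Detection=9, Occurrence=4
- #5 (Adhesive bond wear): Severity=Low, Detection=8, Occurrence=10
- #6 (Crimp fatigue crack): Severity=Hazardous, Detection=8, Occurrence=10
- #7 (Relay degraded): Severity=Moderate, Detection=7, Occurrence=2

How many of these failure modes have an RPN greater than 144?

RPN = Severity × Occurrence × Detection:
  #1: 1 × 7 × 7 = 49
  #2: 1 × 2 × 4 = 8
  #3: 7 × 8 × 9 = 504
  #4: 5 × 4 × 9 = 180
  #5: 4 × 10 × 8 = 320
  #6: 9 × 10 × 8 = 720
  #7: 5 × 2 × 7 = 70
Modes with RPN > 144: #3 (504), #4 (180), #5 (320), #6 (720) → 4.

4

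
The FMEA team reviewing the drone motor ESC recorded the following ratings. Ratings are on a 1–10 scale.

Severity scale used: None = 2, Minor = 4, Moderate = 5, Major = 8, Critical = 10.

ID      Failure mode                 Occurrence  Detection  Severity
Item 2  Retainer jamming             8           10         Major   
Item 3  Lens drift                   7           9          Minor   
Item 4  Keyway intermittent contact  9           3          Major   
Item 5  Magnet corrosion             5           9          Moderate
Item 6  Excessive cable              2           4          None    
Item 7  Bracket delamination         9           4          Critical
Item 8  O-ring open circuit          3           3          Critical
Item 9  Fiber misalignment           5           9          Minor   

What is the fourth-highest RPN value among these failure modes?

225

RPN = Severity × Occurrence × Detection:
  Item 2: 8 × 8 × 10 = 640
  Item 3: 4 × 7 × 9 = 252
  Item 4: 8 × 9 × 3 = 216
  Item 5: 5 × 5 × 9 = 225
  Item 6: 2 × 2 × 4 = 16
  Item 7: 10 × 9 × 4 = 360
  Item 8: 10 × 3 × 3 = 90
  Item 9: 4 × 5 × 9 = 180
Sorted descending: 640, 360, 252, 225, 216, 180, 90, 16.
The fourth-highest RPN is 225 (Item 5).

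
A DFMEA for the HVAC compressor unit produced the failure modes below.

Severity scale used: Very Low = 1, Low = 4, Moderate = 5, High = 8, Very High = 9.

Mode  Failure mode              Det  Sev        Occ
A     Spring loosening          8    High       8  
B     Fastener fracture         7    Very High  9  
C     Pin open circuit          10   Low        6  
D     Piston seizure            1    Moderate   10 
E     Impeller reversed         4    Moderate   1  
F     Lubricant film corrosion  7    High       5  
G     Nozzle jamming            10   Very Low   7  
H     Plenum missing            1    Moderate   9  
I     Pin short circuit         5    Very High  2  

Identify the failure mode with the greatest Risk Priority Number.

B

RPN = Severity × Occurrence × Detection:
  A: 8 × 8 × 8 = 512
  B: 9 × 9 × 7 = 567
  C: 4 × 6 × 10 = 240
  D: 5 × 10 × 1 = 50
  E: 5 × 1 × 4 = 20
  F: 8 × 5 × 7 = 280
  G: 1 × 7 × 10 = 70
  H: 5 × 9 × 1 = 45
  I: 9 × 2 × 5 = 90
Highest RPN is 567 → B.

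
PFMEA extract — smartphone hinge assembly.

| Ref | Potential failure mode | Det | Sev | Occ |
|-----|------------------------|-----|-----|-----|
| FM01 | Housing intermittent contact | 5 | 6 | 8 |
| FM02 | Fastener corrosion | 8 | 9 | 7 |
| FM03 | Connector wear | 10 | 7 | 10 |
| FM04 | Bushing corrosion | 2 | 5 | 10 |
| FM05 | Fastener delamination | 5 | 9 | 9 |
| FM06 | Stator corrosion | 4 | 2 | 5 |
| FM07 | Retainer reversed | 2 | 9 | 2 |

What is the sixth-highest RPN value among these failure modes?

40

RPN = Severity × Occurrence × Detection:
  FM01: 6 × 8 × 5 = 240
  FM02: 9 × 7 × 8 = 504
  FM03: 7 × 10 × 10 = 700
  FM04: 5 × 10 × 2 = 100
  FM05: 9 × 9 × 5 = 405
  FM06: 2 × 5 × 4 = 40
  FM07: 9 × 2 × 2 = 36
Sorted descending: 700, 504, 405, 240, 100, 40, 36.
The sixth-highest RPN is 40 (FM06).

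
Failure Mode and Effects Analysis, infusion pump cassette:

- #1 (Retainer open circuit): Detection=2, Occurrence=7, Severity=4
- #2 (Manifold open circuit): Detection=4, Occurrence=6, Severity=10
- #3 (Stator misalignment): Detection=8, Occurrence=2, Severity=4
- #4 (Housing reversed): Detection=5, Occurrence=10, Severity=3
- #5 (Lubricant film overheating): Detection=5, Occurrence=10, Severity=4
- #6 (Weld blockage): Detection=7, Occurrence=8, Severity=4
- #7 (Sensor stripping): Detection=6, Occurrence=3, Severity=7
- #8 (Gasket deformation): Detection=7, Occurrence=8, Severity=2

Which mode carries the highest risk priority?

#2

RPN = Severity × Occurrence × Detection:
  #1: 4 × 7 × 2 = 56
  #2: 10 × 6 × 4 = 240
  #3: 4 × 2 × 8 = 64
  #4: 3 × 10 × 5 = 150
  #5: 4 × 10 × 5 = 200
  #6: 4 × 8 × 7 = 224
  #7: 7 × 3 × 6 = 126
  #8: 2 × 8 × 7 = 112
Highest RPN is 240 → #2.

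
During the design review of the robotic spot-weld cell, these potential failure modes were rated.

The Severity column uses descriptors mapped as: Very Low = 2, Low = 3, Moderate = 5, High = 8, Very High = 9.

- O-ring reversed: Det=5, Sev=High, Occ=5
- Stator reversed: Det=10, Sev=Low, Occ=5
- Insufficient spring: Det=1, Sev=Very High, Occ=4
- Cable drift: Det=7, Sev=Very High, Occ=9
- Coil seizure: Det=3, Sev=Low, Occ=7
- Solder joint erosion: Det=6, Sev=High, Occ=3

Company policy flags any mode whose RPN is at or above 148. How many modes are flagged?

3

RPN = Severity × Occurrence × Detection:
  O-ring reversed: 8 × 5 × 5 = 200
  Stator reversed: 3 × 5 × 10 = 150
  Insufficient spring: 9 × 4 × 1 = 36
  Cable drift: 9 × 9 × 7 = 567
  Coil seizure: 3 × 7 × 3 = 63
  Solder joint erosion: 8 × 3 × 6 = 144
Modes with RPN ≥ 148: O-ring reversed (200), Stator reversed (150), Cable drift (567) → 3.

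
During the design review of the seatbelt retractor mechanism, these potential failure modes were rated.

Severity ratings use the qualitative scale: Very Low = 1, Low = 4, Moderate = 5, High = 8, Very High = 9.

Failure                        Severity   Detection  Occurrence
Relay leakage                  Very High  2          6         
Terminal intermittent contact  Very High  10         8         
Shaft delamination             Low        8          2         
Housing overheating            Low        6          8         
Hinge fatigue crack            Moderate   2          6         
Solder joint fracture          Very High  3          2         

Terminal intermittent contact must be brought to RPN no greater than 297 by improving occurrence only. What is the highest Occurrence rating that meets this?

Terminal intermittent contact: S=9, O=8, D=10 → current RPN = 720.
Fixed product = 90. Need 90 × O ≤ 297, so O ≤ 297/90 = 3.30.
Maximum integer Occurrence rating = 3 (gives RPN 270; O=4 would give 360 > 297).

3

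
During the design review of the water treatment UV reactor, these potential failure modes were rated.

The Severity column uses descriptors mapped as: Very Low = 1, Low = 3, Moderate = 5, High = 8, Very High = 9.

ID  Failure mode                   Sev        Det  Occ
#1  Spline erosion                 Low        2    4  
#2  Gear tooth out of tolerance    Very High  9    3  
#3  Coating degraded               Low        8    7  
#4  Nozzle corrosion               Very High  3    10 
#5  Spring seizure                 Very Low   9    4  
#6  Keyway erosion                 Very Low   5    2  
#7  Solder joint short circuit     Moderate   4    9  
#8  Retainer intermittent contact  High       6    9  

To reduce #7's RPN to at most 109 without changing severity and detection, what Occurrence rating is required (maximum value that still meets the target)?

#7: S=5, O=9, D=4 → current RPN = 180.
Fixed product = 20. Need 20 × O ≤ 109, so O ≤ 109/20 = 5.45.
Maximum integer Occurrence rating = 5 (gives RPN 100; O=6 would give 120 > 109).

5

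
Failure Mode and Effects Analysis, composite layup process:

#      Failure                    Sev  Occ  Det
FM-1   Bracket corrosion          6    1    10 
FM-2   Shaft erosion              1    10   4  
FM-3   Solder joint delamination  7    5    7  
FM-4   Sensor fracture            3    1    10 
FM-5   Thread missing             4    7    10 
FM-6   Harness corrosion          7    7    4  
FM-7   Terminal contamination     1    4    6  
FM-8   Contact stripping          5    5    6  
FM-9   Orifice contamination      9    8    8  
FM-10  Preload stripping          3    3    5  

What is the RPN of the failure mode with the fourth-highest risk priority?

196

RPN = Severity × Occurrence × Detection:
  FM-1: 6 × 1 × 10 = 60
  FM-2: 1 × 10 × 4 = 40
  FM-3: 7 × 5 × 7 = 245
  FM-4: 3 × 1 × 10 = 30
  FM-5: 4 × 7 × 10 = 280
  FM-6: 7 × 7 × 4 = 196
  FM-7: 1 × 4 × 6 = 24
  FM-8: 5 × 5 × 6 = 150
  FM-9: 9 × 8 × 8 = 576
  FM-10: 3 × 3 × 5 = 45
Sorted descending: 576, 280, 245, 196, 150, 60, 45, 40, 30, 24.
The fourth-highest RPN is 196 (FM-6).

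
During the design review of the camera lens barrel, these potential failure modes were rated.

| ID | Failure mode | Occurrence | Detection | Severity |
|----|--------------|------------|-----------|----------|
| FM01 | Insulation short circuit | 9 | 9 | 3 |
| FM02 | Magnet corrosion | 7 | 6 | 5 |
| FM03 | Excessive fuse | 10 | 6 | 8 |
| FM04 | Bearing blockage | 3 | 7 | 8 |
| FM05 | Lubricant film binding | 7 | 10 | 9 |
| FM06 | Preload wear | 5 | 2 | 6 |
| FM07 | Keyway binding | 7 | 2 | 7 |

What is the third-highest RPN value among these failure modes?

243

RPN = Severity × Occurrence × Detection:
  FM01: 3 × 9 × 9 = 243
  FM02: 5 × 7 × 6 = 210
  FM03: 8 × 10 × 6 = 480
  FM04: 8 × 3 × 7 = 168
  FM05: 9 × 7 × 10 = 630
  FM06: 6 × 5 × 2 = 60
  FM07: 7 × 7 × 2 = 98
Sorted descending: 630, 480, 243, 210, 168, 98, 60.
The third-highest RPN is 243 (FM01).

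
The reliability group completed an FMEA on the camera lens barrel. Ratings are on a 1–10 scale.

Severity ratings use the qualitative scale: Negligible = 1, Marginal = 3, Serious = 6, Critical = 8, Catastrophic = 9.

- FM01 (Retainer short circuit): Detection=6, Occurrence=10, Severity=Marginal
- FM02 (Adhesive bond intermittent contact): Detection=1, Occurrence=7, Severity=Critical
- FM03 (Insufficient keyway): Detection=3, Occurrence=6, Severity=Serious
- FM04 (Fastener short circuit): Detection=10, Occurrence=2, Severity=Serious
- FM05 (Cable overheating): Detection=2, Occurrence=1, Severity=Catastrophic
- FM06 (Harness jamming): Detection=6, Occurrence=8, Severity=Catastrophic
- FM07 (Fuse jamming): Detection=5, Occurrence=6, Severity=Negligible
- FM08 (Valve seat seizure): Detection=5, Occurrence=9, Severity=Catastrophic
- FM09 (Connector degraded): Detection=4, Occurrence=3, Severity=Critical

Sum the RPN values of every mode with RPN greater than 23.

1427

RPN = Severity × Occurrence × Detection:
  FM01: 3 × 10 × 6 = 180
  FM02: 8 × 7 × 1 = 56
  FM03: 6 × 6 × 3 = 108
  FM04: 6 × 2 × 10 = 120
  FM05: 9 × 1 × 2 = 18
  FM06: 9 × 8 × 6 = 432
  FM07: 1 × 6 × 5 = 30
  FM08: 9 × 9 × 5 = 405
  FM09: 8 × 3 × 4 = 96
RPN > 23: FM01 (180), FM02 (56), FM03 (108), FM04 (120), FM06 (432), FM07 (30), FM08 (405), FM09 (96).
Sum: 180 + 56 + 108 + 120 + 432 + 30 + 405 + 96 = 1427.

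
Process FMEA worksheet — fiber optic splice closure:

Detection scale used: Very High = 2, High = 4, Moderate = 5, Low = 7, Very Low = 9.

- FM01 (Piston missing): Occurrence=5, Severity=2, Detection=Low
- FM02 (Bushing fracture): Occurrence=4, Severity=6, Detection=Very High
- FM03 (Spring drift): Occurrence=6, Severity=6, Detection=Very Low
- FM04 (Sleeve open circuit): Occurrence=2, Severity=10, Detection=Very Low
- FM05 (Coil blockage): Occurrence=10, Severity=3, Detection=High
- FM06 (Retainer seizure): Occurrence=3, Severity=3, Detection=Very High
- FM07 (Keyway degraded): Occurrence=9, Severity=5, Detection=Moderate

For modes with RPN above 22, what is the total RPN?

967

RPN = Severity × Occurrence × Detection:
  FM01: 2 × 5 × 7 = 70
  FM02: 6 × 4 × 2 = 48
  FM03: 6 × 6 × 9 = 324
  FM04: 10 × 2 × 9 = 180
  FM05: 3 × 10 × 4 = 120
  FM06: 3 × 3 × 2 = 18
  FM07: 5 × 9 × 5 = 225
RPN > 22: FM01 (70), FM02 (48), FM03 (324), FM04 (180), FM05 (120), FM07 (225).
Sum: 70 + 48 + 324 + 180 + 120 + 225 = 967.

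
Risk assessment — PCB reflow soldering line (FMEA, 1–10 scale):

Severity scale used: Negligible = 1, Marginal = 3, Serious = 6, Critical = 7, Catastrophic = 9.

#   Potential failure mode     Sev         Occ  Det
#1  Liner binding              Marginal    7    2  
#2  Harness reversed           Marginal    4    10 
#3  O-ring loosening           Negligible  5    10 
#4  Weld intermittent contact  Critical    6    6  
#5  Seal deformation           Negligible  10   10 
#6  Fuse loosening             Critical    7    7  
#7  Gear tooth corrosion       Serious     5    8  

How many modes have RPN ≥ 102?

RPN = Severity × Occurrence × Detection:
  #1: 3 × 7 × 2 = 42
  #2: 3 × 4 × 10 = 120
  #3: 1 × 5 × 10 = 50
  #4: 7 × 6 × 6 = 252
  #5: 1 × 10 × 10 = 100
  #6: 7 × 7 × 7 = 343
  #7: 6 × 5 × 8 = 240
Modes with RPN ≥ 102: #2 (120), #4 (252), #6 (343), #7 (240) → 4.

4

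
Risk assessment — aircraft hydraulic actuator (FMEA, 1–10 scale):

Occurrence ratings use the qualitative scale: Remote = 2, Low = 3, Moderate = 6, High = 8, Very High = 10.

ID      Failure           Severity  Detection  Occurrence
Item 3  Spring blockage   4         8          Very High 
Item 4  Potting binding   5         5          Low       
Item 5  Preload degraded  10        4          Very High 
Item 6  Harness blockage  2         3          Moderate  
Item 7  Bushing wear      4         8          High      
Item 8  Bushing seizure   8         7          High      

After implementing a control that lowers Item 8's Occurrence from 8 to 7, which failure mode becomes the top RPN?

Item 5

RPN = Severity × Occurrence × Detection:
  Item 3: 4 × 10 × 8 = 320
  Item 4: 5 × 3 × 5 = 75
  Item 5: 10 × 10 × 4 = 400
  Item 6: 2 × 6 × 3 = 36
  Item 7: 4 × 8 × 8 = 256
  Item 8: 8 × 8 × 7 = 448
After action: Item 8 → 8 × 7 × 7 = 392.
Revised RPNs: Item 5=400, Item 8=392, Item 3=320, Item 7=256, Item 4=75, Item 6=36.
Highest is now Item 5 (400).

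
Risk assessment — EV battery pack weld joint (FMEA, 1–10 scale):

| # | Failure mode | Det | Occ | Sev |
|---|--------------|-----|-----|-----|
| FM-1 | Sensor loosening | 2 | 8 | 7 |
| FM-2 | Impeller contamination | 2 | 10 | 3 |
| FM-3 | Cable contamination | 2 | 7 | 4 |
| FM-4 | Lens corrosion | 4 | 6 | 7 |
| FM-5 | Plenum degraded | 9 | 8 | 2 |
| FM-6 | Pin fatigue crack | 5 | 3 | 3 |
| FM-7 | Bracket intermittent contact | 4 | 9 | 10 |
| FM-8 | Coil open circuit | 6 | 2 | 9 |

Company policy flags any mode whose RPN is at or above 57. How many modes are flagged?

6

RPN = Severity × Occurrence × Detection:
  FM-1: 7 × 8 × 2 = 112
  FM-2: 3 × 10 × 2 = 60
  FM-3: 4 × 7 × 2 = 56
  FM-4: 7 × 6 × 4 = 168
  FM-5: 2 × 8 × 9 = 144
  FM-6: 3 × 3 × 5 = 45
  FM-7: 10 × 9 × 4 = 360
  FM-8: 9 × 2 × 6 = 108
Modes with RPN ≥ 57: FM-1 (112), FM-2 (60), FM-4 (168), FM-5 (144), FM-7 (360), FM-8 (108) → 6.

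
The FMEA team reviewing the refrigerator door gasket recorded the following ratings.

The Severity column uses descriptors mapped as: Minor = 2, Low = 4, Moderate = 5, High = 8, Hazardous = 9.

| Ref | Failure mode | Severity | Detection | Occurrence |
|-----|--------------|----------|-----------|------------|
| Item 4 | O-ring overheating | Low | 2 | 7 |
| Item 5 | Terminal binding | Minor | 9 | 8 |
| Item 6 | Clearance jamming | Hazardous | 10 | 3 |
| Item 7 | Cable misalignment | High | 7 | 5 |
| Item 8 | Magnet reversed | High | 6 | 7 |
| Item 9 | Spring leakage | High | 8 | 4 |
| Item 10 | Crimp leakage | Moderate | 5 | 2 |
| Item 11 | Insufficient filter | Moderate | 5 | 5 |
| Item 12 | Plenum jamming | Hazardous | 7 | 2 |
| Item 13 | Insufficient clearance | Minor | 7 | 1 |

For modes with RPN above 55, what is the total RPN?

RPN = Severity × Occurrence × Detection:
  Item 4: 4 × 7 × 2 = 56
  Item 5: 2 × 8 × 9 = 144
  Item 6: 9 × 3 × 10 = 270
  Item 7: 8 × 5 × 7 = 280
  Item 8: 8 × 7 × 6 = 336
  Item 9: 8 × 4 × 8 = 256
  Item 10: 5 × 2 × 5 = 50
  Item 11: 5 × 5 × 5 = 125
  Item 12: 9 × 2 × 7 = 126
  Item 13: 2 × 1 × 7 = 14
RPN > 55: Item 4 (56), Item 5 (144), Item 6 (270), Item 7 (280), Item 8 (336), Item 9 (256), Item 11 (125), Item 12 (126).
Sum: 56 + 144 + 270 + 280 + 336 + 256 + 125 + 126 = 1593.

1593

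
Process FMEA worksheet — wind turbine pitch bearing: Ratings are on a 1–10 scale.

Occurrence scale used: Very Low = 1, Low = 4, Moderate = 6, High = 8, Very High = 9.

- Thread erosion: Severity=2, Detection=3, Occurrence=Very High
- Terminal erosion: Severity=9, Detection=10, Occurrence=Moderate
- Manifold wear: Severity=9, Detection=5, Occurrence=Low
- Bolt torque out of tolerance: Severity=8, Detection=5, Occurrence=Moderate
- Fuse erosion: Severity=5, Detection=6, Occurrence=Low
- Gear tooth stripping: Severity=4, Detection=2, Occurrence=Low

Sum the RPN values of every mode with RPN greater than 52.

RPN = Severity × Occurrence × Detection:
  Thread erosion: 2 × 9 × 3 = 54
  Terminal erosion: 9 × 6 × 10 = 540
  Manifold wear: 9 × 4 × 5 = 180
  Bolt torque out of tolerance: 8 × 6 × 5 = 240
  Fuse erosion: 5 × 4 × 6 = 120
  Gear tooth stripping: 4 × 4 × 2 = 32
RPN > 52: Thread erosion (54), Terminal erosion (540), Manifold wear (180), Bolt torque out of tolerance (240), Fuse erosion (120).
Sum: 54 + 540 + 180 + 240 + 120 = 1134.

1134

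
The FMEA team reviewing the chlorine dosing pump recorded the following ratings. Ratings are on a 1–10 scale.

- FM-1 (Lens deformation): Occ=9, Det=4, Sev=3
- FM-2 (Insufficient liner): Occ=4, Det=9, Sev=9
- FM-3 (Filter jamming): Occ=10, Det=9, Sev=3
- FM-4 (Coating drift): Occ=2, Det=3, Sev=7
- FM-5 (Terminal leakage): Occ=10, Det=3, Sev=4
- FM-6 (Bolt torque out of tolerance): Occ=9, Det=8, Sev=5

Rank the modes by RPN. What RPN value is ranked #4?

120

RPN = Severity × Occurrence × Detection:
  FM-1: 3 × 9 × 4 = 108
  FM-2: 9 × 4 × 9 = 324
  FM-3: 3 × 10 × 9 = 270
  FM-4: 7 × 2 × 3 = 42
  FM-5: 4 × 10 × 3 = 120
  FM-6: 5 × 9 × 8 = 360
Sorted descending: 360, 324, 270, 120, 108, 42.
The fourth-highest RPN is 120 (FM-5).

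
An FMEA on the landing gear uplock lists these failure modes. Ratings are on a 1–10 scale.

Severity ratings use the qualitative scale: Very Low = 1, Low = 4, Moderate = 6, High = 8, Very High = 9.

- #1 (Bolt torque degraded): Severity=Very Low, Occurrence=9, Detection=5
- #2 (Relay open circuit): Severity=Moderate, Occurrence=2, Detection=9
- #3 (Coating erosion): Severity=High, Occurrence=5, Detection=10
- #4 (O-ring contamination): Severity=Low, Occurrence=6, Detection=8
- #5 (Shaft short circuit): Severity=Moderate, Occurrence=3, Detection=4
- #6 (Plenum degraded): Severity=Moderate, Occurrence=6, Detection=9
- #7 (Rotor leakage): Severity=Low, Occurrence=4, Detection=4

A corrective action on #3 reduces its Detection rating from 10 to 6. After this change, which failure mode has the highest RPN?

#6

RPN = Severity × Occurrence × Detection:
  #1: 1 × 9 × 5 = 45
  #2: 6 × 2 × 9 = 108
  #3: 8 × 5 × 10 = 400
  #4: 4 × 6 × 8 = 192
  #5: 6 × 3 × 4 = 72
  #6: 6 × 6 × 9 = 324
  #7: 4 × 4 × 4 = 64
After action: #3 → 8 × 5 × 6 = 240.
Revised RPNs: #6=324, #3=240, #4=192, #2=108, #5=72, #7=64, #1=45.
Highest is now #6 (324).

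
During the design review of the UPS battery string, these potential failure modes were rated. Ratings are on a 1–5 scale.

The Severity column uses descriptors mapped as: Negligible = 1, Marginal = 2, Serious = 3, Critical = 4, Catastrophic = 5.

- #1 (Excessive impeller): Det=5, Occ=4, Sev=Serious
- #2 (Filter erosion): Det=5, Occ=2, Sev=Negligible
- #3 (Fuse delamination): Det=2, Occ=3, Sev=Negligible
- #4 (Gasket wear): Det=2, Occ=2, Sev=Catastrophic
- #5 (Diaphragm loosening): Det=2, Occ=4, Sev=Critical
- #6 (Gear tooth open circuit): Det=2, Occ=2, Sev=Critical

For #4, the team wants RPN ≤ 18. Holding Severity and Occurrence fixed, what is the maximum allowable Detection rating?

#4: S=5, O=2, D=2 → current RPN = 20.
Fixed product = 10. Need 10 × D ≤ 18, so D ≤ 18/10 = 1.80.
Maximum integer Detection rating = 1 (gives RPN 10; D=2 would give 20 > 18).

1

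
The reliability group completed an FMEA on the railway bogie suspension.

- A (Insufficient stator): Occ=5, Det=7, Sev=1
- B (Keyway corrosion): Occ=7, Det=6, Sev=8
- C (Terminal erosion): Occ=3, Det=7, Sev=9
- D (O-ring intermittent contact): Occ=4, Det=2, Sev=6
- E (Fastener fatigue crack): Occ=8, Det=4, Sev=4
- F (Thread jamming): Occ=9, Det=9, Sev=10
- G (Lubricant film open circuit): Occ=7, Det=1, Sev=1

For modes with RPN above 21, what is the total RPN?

1546

RPN = Severity × Occurrence × Detection:
  A: 1 × 5 × 7 = 35
  B: 8 × 7 × 6 = 336
  C: 9 × 3 × 7 = 189
  D: 6 × 4 × 2 = 48
  E: 4 × 8 × 4 = 128
  F: 10 × 9 × 9 = 810
  G: 1 × 7 × 1 = 7
RPN > 21: A (35), B (336), C (189), D (48), E (128), F (810).
Sum: 35 + 336 + 189 + 48 + 128 + 810 = 1546.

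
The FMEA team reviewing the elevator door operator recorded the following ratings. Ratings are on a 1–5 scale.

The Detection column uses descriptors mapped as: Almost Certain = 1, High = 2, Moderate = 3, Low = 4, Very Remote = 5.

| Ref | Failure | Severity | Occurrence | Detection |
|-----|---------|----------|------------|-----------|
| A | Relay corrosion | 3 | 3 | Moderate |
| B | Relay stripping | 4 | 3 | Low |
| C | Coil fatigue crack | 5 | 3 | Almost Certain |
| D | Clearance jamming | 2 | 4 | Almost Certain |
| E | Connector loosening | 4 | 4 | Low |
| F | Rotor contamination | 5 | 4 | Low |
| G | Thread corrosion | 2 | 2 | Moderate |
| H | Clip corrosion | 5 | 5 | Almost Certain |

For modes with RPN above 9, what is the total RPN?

271

RPN = Severity × Occurrence × Detection:
  A: 3 × 3 × 3 = 27
  B: 4 × 3 × 4 = 48
  C: 5 × 3 × 1 = 15
  D: 2 × 4 × 1 = 8
  E: 4 × 4 × 4 = 64
  F: 5 × 4 × 4 = 80
  G: 2 × 2 × 3 = 12
  H: 5 × 5 × 1 = 25
RPN > 9: A (27), B (48), C (15), E (64), F (80), G (12), H (25).
Sum: 27 + 48 + 15 + 64 + 80 + 12 + 25 = 271.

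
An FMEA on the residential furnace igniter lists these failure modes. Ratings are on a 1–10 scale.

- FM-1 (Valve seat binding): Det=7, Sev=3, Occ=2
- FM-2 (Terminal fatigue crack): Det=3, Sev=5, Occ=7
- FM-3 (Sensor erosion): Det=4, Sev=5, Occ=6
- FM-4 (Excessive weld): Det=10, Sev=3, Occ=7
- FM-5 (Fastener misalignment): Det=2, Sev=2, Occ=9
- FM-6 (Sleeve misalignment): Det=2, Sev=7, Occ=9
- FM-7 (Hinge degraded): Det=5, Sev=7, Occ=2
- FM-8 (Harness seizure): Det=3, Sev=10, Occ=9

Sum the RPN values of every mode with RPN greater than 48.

901

RPN = Severity × Occurrence × Detection:
  FM-1: 3 × 2 × 7 = 42
  FM-2: 5 × 7 × 3 = 105
  FM-3: 5 × 6 × 4 = 120
  FM-4: 3 × 7 × 10 = 210
  FM-5: 2 × 9 × 2 = 36
  FM-6: 7 × 9 × 2 = 126
  FM-7: 7 × 2 × 5 = 70
  FM-8: 10 × 9 × 3 = 270
RPN > 48: FM-2 (105), FM-3 (120), FM-4 (210), FM-6 (126), FM-7 (70), FM-8 (270).
Sum: 105 + 120 + 210 + 126 + 70 + 270 = 901.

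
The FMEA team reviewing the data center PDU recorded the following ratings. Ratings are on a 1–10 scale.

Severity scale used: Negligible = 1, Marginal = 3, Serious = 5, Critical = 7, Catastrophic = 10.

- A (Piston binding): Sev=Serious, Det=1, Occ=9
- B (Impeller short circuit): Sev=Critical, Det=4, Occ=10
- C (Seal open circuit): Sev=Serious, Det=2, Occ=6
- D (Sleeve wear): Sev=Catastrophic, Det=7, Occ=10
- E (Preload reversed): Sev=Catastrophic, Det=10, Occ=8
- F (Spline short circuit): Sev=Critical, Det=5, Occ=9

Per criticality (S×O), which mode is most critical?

D

Criticality = Severity × Occurrence:
  A: 5 × 9 = 45
  B: 7 × 10 = 70
  C: 5 × 6 = 30
  D: 10 × 10 = 100
  E: 10 × 8 = 80
  F: 7 × 9 = 63
Highest criticality is 100 → D.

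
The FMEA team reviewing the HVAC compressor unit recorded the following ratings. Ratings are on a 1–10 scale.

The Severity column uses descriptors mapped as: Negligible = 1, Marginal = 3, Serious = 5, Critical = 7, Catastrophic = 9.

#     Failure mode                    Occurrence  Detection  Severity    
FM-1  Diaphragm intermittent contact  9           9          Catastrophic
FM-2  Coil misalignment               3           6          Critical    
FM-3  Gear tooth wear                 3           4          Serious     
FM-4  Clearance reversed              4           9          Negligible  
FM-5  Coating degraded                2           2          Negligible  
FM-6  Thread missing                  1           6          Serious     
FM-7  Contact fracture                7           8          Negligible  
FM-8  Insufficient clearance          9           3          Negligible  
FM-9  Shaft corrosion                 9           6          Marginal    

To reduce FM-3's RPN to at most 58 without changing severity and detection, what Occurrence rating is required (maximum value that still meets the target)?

FM-3: S=5, O=3, D=4 → current RPN = 60.
Fixed product = 20. Need 20 × O ≤ 58, so O ≤ 58/20 = 2.90.
Maximum integer Occurrence rating = 2 (gives RPN 40; O=3 would give 60 > 58).

2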